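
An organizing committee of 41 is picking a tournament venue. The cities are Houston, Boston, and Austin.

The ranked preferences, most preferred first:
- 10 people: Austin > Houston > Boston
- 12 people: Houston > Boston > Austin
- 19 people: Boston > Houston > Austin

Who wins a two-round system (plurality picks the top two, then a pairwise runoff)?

Round 1 first-place votes: Houston 12, Boston 19, Austin 10. Boston and Houston advance.
Runoff: Boston is ranked above Houston on 19 ballots, Houston above Boston on 22.

Houston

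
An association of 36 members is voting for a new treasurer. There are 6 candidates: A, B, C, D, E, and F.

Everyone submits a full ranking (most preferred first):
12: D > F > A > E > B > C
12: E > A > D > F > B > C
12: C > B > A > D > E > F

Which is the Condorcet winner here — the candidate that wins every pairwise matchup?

A

A vs B: 24–12
A vs C: 24–12
A vs D: 24–12
A vs E: 24–12
A vs F: 24–12
A beats every other candidate.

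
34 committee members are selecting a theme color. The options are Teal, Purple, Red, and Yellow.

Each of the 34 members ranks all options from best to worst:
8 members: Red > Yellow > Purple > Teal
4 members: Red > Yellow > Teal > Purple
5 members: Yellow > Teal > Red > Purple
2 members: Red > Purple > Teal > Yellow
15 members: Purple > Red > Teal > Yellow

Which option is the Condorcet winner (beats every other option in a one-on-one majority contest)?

Red

Red vs Teal: 29–5
Red vs Purple: 19–15
Red vs Yellow: 29–5
Red beats every other option.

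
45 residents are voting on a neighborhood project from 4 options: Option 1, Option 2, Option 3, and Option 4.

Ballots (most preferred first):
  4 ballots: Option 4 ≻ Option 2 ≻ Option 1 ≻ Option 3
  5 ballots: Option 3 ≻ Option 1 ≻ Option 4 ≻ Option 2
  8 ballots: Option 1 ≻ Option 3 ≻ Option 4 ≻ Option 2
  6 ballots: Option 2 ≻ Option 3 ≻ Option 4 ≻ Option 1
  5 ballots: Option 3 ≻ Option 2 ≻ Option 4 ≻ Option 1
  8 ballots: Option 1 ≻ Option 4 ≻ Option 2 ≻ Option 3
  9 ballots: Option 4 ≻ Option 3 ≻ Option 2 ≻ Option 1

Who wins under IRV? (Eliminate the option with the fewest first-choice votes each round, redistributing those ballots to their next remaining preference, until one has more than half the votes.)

Round 1: Option 1 16, Option 2 6, Option 3 10, Option 4 13. Option 2 eliminated.
Round 2: Option 1 16, Option 3 16, Option 4 13. Option 4 eliminated.
Round 3: Option 1 20, Option 3 25. Option 3 has a majority (≥23).

Option 3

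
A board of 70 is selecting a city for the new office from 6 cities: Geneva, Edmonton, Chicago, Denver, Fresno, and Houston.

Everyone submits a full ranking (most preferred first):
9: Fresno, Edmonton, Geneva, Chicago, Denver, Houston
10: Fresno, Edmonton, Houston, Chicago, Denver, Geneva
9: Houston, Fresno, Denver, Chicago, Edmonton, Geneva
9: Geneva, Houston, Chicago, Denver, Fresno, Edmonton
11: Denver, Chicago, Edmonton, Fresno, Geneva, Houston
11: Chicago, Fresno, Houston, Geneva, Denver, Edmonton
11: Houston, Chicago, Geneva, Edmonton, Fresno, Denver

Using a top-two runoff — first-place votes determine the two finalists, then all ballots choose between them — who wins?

Round 1 first-place votes: Geneva 9, Edmonton 0, Chicago 11, Denver 11, Fresno 19, Houston 20. Houston and Fresno advance.
Runoff: Houston is ranked above Fresno on 29 ballots, Fresno above Houston on 41.

Fresno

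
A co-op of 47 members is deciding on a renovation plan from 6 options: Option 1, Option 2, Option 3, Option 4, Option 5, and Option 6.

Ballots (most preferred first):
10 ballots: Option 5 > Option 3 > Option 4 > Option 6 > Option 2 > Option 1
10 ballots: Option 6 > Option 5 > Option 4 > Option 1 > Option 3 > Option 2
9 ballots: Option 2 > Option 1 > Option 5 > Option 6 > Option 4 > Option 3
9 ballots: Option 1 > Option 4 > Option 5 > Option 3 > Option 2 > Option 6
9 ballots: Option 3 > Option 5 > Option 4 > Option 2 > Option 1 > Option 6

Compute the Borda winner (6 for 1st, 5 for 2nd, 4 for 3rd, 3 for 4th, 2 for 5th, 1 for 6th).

Option 5

Option 1: 10×1 + 10×3 + 9×5 + 9×6 + 9×2 = 157
Option 2: 10×2 + 10×1 + 9×6 + 9×2 + 9×3 = 129
Option 3: 10×5 + 10×2 + 9×1 + 9×3 + 9×6 = 160
Option 4: 10×4 + 10×4 + 9×2 + 9×5 + 9×4 = 179
Option 5: 10×6 + 10×5 + 9×4 + 9×4 + 9×5 = 227
Option 6: 10×3 + 10×6 + 9×3 + 9×1 + 9×1 = 135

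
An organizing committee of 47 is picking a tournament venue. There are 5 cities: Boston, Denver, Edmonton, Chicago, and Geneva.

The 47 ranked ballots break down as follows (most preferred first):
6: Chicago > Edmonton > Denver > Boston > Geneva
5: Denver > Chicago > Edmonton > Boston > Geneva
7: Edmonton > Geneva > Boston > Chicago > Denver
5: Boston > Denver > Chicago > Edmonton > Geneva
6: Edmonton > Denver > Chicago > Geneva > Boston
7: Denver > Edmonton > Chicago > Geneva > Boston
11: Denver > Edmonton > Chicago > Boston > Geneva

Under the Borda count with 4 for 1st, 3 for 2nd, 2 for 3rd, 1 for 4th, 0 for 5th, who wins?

Boston: 6×1 + 5×1 + 7×2 + 5×4 + 6×0 + 7×0 + 11×1 = 56
Denver: 6×2 + 5×4 + 7×0 + 5×3 + 6×3 + 7×4 + 11×4 = 137
Edmonton: 6×3 + 5×2 + 7×4 + 5×1 + 6×4 + 7×3 + 11×3 = 139
Chicago: 6×4 + 5×3 + 7×1 + 5×2 + 6×2 + 7×2 + 11×2 = 104
Geneva: 6×0 + 5×0 + 7×3 + 5×0 + 6×1 + 7×1 + 11×0 = 34

Edmonton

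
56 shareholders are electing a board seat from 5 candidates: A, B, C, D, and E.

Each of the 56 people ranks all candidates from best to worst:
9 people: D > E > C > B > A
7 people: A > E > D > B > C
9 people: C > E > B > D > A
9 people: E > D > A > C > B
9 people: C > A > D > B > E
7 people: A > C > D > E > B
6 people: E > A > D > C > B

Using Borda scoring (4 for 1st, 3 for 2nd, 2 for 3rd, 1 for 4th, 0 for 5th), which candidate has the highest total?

A: 9×0 + 7×4 + 9×0 + 9×2 + 9×3 + 7×4 + 6×3 = 119
B: 9×1 + 7×1 + 9×2 + 9×0 + 9×1 + 7×0 + 6×0 = 43
C: 9×2 + 7×0 + 9×4 + 9×1 + 9×4 + 7×3 + 6×1 = 126
D: 9×4 + 7×2 + 9×1 + 9×3 + 9×2 + 7×2 + 6×2 = 130
E: 9×3 + 7×3 + 9×3 + 9×4 + 9×0 + 7×1 + 6×4 = 142

E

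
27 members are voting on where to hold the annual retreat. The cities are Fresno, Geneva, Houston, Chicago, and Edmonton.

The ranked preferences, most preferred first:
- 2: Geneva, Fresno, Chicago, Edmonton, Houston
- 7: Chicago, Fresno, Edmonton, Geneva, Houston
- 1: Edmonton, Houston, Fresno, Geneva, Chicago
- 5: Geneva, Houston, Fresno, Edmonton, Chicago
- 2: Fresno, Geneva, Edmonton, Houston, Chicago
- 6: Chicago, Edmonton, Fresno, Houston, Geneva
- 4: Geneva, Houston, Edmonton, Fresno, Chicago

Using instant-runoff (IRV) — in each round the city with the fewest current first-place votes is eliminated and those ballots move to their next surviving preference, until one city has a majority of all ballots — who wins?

Round 1: Fresno 2, Geneva 11, Houston 0, Chicago 13, Edmonton 1. Houston eliminated.
Round 2: Fresno 2, Geneva 11, Chicago 13, Edmonton 1. Edmonton eliminated.
Round 3: Fresno 3, Geneva 11, Chicago 13. Fresno eliminated.
Round 4: Geneva 14, Chicago 13. Geneva has a majority (≥14).

Geneva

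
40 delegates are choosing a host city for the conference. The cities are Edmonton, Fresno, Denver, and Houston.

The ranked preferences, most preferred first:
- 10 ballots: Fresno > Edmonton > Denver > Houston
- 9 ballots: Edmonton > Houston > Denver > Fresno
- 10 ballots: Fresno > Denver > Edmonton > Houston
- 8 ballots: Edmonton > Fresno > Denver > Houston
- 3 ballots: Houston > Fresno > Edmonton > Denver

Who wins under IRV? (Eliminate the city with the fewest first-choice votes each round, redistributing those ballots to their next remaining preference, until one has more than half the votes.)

Fresno

Round 1: Edmonton 17, Fresno 20, Denver 0, Houston 3. Denver eliminated.
Round 2: Edmonton 17, Fresno 20, Houston 3. Houston eliminated.
Round 3: Edmonton 17, Fresno 23. Fresno has a majority (≥21).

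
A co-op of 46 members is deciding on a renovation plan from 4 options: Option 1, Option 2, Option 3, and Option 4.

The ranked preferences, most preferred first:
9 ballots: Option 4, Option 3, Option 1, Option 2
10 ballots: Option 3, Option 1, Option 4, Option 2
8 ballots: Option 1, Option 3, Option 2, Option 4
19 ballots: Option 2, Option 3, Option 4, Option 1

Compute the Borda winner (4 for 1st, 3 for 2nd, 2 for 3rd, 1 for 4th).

Option 3

Option 1: 9×2 + 10×3 + 8×4 + 19×1 = 99
Option 2: 9×1 + 10×1 + 8×2 + 19×4 = 111
Option 3: 9×3 + 10×4 + 8×3 + 19×3 = 148
Option 4: 9×4 + 10×2 + 8×1 + 19×2 = 102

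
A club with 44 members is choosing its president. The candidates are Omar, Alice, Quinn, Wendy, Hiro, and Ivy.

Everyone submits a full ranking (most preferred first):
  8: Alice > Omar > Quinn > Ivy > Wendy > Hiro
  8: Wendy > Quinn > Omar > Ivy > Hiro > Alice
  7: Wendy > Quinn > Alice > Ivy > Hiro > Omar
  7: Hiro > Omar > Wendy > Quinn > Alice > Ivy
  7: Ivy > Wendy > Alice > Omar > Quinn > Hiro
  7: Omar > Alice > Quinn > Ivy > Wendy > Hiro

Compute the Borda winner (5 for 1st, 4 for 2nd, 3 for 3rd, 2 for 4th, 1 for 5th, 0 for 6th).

Wendy

Omar: 8×4 + 8×3 + 7×0 + 7×4 + 7×2 + 7×5 = 133
Alice: 8×5 + 8×0 + 7×3 + 7×1 + 7×3 + 7×4 = 117
Quinn: 8×3 + 8×4 + 7×4 + 7×2 + 7×1 + 7×3 = 126
Wendy: 8×1 + 8×5 + 7×5 + 7×3 + 7×4 + 7×1 = 139
Hiro: 8×0 + 8×1 + 7×1 + 7×5 + 7×0 + 7×0 = 50
Ivy: 8×2 + 8×2 + 7×2 + 7×0 + 7×5 + 7×2 = 95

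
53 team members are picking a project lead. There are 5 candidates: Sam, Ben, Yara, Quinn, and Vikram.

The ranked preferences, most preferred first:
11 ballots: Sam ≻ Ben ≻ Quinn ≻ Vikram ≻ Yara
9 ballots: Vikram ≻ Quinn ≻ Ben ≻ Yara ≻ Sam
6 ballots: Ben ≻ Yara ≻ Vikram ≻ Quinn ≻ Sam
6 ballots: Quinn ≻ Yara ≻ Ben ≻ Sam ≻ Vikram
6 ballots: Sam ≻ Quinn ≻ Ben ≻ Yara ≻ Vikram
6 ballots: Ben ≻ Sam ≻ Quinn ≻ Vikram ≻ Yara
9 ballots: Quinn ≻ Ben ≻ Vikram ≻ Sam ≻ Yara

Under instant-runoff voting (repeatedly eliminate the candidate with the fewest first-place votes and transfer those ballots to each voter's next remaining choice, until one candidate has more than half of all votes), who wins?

Quinn

Round 1: Sam 17, Ben 12, Yara 0, Quinn 15, Vikram 9. Yara eliminated.
Round 2: Sam 17, Ben 12, Quinn 15, Vikram 9. Vikram eliminated.
Round 3: Sam 17, Ben 12, Quinn 24. Ben eliminated.
Round 4: Sam 23, Quinn 30. Quinn has a majority (≥27).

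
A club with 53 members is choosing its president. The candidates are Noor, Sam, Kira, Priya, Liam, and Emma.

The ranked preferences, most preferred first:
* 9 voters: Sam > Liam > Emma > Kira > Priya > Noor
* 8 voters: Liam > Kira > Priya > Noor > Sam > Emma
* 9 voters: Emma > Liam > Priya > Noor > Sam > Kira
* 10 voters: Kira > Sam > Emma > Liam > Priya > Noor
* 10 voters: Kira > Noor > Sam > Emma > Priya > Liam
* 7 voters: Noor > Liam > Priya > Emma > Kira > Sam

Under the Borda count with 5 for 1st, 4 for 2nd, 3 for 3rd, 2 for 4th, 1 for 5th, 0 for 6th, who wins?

Noor: 9×0 + 8×2 + 9×2 + 10×0 + 10×4 + 7×5 = 109
Sam: 9×5 + 8×1 + 9×1 + 10×4 + 10×3 + 7×0 = 132
Kira: 9×2 + 8×4 + 9×0 + 10×5 + 10×5 + 7×1 = 157
Priya: 9×1 + 8×3 + 9×3 + 10×1 + 10×1 + 7×3 = 101
Liam: 9×4 + 8×5 + 9×4 + 10×2 + 10×0 + 7×4 = 160
Emma: 9×3 + 8×0 + 9×5 + 10×3 + 10×2 + 7×2 = 136

Liam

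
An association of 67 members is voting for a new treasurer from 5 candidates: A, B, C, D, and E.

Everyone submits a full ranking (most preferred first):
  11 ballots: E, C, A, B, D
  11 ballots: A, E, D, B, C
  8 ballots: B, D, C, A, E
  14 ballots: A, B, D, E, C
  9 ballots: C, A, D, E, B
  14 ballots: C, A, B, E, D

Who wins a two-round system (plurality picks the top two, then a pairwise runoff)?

Round 1 first-place votes: A 25, B 8, C 23, D 0, E 11. A and C advance.
Runoff: A is ranked above C on 25 ballots, C above A on 42.

C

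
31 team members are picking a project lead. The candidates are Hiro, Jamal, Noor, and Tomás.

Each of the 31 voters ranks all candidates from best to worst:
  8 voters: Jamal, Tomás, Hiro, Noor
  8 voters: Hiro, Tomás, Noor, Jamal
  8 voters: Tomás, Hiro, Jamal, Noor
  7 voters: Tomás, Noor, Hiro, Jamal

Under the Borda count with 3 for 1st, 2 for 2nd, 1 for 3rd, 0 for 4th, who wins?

Hiro: 8×1 + 8×3 + 8×2 + 7×1 = 55
Jamal: 8×3 + 8×0 + 8×1 + 7×0 = 32
Noor: 8×0 + 8×1 + 8×0 + 7×2 = 22
Tomás: 8×2 + 8×2 + 8×3 + 7×3 = 77

Tomás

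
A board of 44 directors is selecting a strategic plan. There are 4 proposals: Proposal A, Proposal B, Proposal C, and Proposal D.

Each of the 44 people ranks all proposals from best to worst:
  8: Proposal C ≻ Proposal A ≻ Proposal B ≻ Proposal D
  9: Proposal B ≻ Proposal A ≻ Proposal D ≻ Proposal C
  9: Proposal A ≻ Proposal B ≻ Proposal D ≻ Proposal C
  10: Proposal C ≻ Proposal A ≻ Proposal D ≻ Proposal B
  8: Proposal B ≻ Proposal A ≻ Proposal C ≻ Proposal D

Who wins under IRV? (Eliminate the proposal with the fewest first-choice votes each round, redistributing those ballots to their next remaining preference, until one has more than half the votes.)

Round 1: Proposal A 9, Proposal B 17, Proposal C 18, Proposal D 0. Proposal D eliminated.
Round 2: Proposal A 9, Proposal B 17, Proposal C 18. Proposal A eliminated.
Round 3: Proposal B 26, Proposal C 18. Proposal B has a majority (≥23).

Proposal B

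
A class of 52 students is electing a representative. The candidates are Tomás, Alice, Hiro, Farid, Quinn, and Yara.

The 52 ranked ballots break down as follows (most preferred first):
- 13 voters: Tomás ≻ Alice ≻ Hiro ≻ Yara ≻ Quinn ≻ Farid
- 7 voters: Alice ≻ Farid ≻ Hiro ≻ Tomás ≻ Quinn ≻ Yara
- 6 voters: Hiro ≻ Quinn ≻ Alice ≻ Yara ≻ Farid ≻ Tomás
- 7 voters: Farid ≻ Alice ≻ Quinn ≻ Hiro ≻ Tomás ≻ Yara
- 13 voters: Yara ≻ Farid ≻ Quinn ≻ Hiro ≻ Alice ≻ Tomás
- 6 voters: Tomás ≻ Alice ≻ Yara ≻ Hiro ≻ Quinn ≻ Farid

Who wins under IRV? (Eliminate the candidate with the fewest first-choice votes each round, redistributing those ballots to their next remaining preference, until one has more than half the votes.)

Round 1: Tomás 19, Alice 7, Hiro 6, Farid 7, Quinn 0, Yara 13. Quinn eliminated.
Round 2: Tomás 19, Alice 7, Hiro 6, Farid 7, Yara 13. Hiro eliminated.
Round 3: Tomás 19, Alice 13, Farid 7, Yara 13. Farid eliminated.
Round 4: Tomás 19, Alice 20, Yara 13. Yara eliminated.
Round 5: Tomás 19, Alice 33. Alice has a majority (≥27).

Alice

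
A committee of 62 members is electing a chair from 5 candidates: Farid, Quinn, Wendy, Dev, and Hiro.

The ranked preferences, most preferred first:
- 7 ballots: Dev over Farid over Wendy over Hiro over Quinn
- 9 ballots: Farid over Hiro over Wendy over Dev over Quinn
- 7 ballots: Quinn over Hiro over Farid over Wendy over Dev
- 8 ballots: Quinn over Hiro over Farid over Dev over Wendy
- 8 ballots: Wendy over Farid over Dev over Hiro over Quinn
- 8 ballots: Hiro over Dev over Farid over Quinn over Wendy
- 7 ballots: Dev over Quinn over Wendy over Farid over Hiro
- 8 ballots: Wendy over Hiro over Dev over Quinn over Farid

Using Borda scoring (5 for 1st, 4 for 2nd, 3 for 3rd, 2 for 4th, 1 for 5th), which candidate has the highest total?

Hiro

Farid: 7×4 + 9×5 + 7×3 + 8×3 + 8×4 + 8×3 + 7×2 + 8×1 = 196
Quinn: 7×1 + 9×1 + 7×5 + 8×5 + 8×1 + 8×2 + 7×4 + 8×2 = 159
Wendy: 7×3 + 9×3 + 7×2 + 8×1 + 8×5 + 8×1 + 7×3 + 8×5 = 179
Dev: 7×5 + 9×2 + 7×1 + 8×2 + 8×3 + 8×4 + 7×5 + 8×3 = 191
Hiro: 7×2 + 9×4 + 7×4 + 8×4 + 8×2 + 8×5 + 7×1 + 8×4 = 205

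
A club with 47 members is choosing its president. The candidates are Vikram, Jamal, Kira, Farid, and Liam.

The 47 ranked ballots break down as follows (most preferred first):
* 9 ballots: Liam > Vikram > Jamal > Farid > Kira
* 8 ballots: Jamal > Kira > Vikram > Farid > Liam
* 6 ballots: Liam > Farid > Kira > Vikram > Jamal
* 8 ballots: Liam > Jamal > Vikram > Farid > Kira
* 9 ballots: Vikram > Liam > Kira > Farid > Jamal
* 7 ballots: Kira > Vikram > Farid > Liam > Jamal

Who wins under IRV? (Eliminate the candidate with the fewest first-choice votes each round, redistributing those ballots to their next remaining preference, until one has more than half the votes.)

Vikram

Round 1: Vikram 9, Jamal 8, Kira 7, Farid 0, Liam 23. Farid eliminated.
Round 2: Vikram 9, Jamal 8, Kira 7, Liam 23. Kira eliminated.
Round 3: Vikram 16, Jamal 8, Liam 23. Jamal eliminated.
Round 4: Vikram 24, Liam 23. Vikram has a majority (≥24).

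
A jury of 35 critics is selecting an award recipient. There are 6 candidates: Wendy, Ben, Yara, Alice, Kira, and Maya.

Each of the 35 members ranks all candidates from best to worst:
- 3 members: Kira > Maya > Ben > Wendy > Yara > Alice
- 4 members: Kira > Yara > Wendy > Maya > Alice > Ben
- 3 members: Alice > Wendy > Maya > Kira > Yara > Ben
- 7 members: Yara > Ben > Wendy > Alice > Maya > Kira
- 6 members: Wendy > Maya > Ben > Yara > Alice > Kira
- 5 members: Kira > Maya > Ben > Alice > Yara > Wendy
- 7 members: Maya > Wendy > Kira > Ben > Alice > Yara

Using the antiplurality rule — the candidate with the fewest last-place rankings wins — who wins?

Maya

Last-place votes: Wendy 5, Ben 7, Yara 7, Alice 3, Kira 13, Maya 0.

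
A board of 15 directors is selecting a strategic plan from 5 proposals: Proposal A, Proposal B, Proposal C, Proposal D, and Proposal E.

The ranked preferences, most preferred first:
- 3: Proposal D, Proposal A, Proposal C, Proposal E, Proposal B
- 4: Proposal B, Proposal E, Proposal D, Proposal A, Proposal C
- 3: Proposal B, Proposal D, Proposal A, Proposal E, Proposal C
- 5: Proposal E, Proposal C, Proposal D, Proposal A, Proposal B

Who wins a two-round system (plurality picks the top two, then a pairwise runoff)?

Round 1 first-place votes: Proposal A 0, Proposal B 7, Proposal C 0, Proposal D 3, Proposal E 5. Proposal B and Proposal E advance.
Runoff: Proposal B is ranked above Proposal E on 7 ballots, Proposal E above Proposal B on 8.

Proposal E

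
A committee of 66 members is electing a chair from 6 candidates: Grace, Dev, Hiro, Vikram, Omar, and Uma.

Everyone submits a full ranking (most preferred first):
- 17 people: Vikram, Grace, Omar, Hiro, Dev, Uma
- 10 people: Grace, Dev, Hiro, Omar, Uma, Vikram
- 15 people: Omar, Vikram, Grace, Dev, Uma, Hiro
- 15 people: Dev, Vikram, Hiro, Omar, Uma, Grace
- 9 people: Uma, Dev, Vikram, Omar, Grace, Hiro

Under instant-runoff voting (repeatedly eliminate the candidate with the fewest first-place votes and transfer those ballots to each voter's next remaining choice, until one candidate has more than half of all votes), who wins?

Dev

Round 1: Grace 10, Dev 15, Hiro 0, Vikram 17, Omar 15, Uma 9. Hiro eliminated.
Round 2: Grace 10, Dev 15, Vikram 17, Omar 15, Uma 9. Uma eliminated.
Round 3: Grace 10, Dev 24, Vikram 17, Omar 15. Grace eliminated.
Round 4: Dev 34, Vikram 17, Omar 15. Dev has a majority (≥34).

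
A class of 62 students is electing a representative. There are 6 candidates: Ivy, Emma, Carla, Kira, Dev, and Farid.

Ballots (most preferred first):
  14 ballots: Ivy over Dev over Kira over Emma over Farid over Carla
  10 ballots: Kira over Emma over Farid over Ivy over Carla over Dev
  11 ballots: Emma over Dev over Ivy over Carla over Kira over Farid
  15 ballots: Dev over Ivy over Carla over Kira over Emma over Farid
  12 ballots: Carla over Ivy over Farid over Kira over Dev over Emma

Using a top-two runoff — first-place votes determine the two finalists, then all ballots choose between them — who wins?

Round 1 first-place votes: Ivy 14, Emma 11, Carla 12, Kira 10, Dev 15, Farid 0. Dev and Ivy advance.
Runoff: Dev is ranked above Ivy on 26 ballots, Ivy above Dev on 36.

Ivy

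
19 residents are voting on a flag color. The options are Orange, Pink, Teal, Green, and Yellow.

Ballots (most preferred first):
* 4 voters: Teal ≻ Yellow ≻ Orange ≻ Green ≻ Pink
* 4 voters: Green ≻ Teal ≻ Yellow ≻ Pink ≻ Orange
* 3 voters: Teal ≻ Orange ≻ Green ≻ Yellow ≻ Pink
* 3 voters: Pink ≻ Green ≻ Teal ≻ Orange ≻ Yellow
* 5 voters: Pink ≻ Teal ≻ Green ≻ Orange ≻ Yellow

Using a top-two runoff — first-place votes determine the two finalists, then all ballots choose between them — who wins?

Round 1 first-place votes: Orange 0, Pink 8, Teal 7, Green 4, Yellow 0. Pink and Teal advance.
Runoff: Pink is ranked above Teal on 8 ballots, Teal above Pink on 11.

Teal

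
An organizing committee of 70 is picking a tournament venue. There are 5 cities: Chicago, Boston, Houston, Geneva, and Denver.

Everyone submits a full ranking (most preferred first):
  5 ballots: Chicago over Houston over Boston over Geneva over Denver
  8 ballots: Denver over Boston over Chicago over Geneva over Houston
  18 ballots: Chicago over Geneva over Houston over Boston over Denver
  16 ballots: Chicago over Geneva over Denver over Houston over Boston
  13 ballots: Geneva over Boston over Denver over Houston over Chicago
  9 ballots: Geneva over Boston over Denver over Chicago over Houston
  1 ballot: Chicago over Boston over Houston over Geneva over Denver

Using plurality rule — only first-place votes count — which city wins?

Chicago

First-place votes: Chicago 40, Boston 0, Houston 0, Geneva 22, Denver 8.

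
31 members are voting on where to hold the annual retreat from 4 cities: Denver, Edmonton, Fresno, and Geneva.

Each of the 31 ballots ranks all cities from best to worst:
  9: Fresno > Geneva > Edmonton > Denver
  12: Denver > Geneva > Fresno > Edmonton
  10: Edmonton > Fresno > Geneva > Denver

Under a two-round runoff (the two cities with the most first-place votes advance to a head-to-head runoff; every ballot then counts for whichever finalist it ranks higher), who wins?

Edmonton

Round 1 first-place votes: Denver 12, Edmonton 10, Fresno 9, Geneva 0. Denver and Edmonton advance.
Runoff: Denver is ranked above Edmonton on 12 ballots, Edmonton above Denver on 19.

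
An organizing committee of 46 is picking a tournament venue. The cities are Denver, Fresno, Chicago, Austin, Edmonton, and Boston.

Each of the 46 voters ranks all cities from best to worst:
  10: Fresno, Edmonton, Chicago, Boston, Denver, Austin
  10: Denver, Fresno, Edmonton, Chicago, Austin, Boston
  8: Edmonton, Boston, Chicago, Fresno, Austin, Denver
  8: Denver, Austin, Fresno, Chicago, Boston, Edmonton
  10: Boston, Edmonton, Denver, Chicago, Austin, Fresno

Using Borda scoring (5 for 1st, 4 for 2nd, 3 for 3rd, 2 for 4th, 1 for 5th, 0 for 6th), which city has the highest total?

Denver: 10×1 + 10×5 + 8×0 + 8×5 + 10×3 = 130
Fresno: 10×5 + 10×4 + 8×2 + 8×3 + 10×0 = 130
Chicago: 10×3 + 10×2 + 8×3 + 8×2 + 10×2 = 110
Austin: 10×0 + 10×1 + 8×1 + 8×4 + 10×1 = 60
Edmonton: 10×4 + 10×3 + 8×5 + 8×0 + 10×4 = 150
Boston: 10×2 + 10×0 + 8×4 + 8×1 + 10×5 = 110

Edmonton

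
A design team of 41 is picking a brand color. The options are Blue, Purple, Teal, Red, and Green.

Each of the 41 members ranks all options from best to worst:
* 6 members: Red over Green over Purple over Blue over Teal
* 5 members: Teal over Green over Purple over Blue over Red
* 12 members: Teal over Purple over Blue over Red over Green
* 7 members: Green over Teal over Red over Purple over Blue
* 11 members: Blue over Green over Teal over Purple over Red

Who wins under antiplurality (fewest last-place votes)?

Purple

Last-place votes: Blue 7, Purple 0, Teal 6, Red 16, Green 12.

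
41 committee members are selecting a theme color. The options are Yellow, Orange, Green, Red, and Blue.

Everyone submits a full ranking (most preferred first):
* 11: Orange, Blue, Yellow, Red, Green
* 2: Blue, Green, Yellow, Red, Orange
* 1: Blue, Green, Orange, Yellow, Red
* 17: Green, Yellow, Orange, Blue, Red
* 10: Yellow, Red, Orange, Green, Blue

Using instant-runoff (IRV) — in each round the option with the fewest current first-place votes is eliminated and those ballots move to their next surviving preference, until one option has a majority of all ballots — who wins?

Orange

Round 1: Yellow 10, Orange 11, Green 17, Red 0, Blue 3. Red eliminated.
Round 2: Yellow 10, Orange 11, Green 17, Blue 3. Blue eliminated.
Round 3: Yellow 10, Orange 11, Green 20. Yellow eliminated.
Round 4: Orange 21, Green 20. Orange has a majority (≥21).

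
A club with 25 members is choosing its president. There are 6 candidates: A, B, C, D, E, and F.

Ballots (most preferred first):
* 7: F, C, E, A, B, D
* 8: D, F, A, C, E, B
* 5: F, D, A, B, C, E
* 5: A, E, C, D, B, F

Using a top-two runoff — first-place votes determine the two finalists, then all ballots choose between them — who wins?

D

Round 1 first-place votes: A 5, B 0, C 0, D 8, E 0, F 12. F and D advance.
Runoff: F is ranked above D on 12 ballots, D above F on 13.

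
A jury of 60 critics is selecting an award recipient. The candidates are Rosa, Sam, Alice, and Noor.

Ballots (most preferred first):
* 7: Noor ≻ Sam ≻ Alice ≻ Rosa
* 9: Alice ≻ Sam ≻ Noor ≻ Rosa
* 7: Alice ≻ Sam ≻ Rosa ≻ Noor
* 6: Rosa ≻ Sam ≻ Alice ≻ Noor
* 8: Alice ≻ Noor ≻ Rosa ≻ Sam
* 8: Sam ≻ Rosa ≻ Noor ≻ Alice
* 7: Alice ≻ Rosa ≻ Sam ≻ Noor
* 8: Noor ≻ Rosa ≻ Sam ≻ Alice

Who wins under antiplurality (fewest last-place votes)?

Last-place votes: Rosa 16, Sam 8, Alice 16, Noor 20.

Sam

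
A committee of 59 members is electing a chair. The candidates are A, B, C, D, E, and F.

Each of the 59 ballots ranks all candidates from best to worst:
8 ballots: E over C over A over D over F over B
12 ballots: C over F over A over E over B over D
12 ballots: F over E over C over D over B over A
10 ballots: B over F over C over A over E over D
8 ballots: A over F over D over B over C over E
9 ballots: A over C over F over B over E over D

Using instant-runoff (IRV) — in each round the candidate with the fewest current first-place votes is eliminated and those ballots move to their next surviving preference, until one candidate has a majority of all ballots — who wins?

F

Round 1: A 17, B 10, C 12, D 0, E 8, F 12. D eliminated.
Round 2: A 17, B 10, C 12, E 8, F 12. E eliminated.
Round 3: A 17, B 10, C 20, F 12. B eliminated.
Round 4: A 17, C 20, F 22. A eliminated.
Round 5: C 29, F 30. F has a majority (≥30).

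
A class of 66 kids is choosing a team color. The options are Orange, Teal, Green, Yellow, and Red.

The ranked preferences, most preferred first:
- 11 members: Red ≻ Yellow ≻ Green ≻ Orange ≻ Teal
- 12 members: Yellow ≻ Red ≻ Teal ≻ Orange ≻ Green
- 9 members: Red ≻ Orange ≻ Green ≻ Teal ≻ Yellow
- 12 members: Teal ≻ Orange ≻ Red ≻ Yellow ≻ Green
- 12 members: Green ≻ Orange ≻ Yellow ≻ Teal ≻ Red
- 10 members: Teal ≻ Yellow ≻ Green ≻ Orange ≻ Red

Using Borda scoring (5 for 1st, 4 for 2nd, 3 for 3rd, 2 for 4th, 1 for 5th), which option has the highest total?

Orange: 11×2 + 12×2 + 9×4 + 12×4 + 12×4 + 10×2 = 198
Teal: 11×1 + 12×3 + 9×2 + 12×5 + 12×2 + 10×5 = 199
Green: 11×3 + 12×1 + 9×3 + 12×1 + 12×5 + 10×3 = 174
Yellow: 11×4 + 12×5 + 9×1 + 12×2 + 12×3 + 10×4 = 213
Red: 11×5 + 12×4 + 9×5 + 12×3 + 12×1 + 10×1 = 206

Yellow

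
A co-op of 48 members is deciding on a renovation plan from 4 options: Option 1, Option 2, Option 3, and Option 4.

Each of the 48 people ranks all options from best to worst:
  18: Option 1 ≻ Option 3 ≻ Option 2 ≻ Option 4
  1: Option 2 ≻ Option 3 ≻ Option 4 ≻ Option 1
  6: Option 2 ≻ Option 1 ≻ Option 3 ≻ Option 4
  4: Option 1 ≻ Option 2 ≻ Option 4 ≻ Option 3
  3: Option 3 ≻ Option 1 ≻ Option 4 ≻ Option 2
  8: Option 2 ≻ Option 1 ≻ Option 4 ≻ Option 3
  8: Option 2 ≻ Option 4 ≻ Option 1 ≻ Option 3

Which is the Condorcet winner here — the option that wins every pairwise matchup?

Option 1

Option 1 vs Option 2: 25–23
Option 1 vs Option 3: 44–4
Option 1 vs Option 4: 39–9
Option 1 beats every other option.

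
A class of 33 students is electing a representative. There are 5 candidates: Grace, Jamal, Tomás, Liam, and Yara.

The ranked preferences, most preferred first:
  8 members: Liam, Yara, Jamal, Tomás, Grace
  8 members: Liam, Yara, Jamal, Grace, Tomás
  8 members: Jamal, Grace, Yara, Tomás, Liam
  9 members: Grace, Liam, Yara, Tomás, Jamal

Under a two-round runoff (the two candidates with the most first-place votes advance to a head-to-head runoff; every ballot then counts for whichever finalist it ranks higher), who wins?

Grace

Round 1 first-place votes: Grace 9, Jamal 8, Tomás 0, Liam 16, Yara 0. Liam and Grace advance.
Runoff: Liam is ranked above Grace on 16 ballots, Grace above Liam on 17.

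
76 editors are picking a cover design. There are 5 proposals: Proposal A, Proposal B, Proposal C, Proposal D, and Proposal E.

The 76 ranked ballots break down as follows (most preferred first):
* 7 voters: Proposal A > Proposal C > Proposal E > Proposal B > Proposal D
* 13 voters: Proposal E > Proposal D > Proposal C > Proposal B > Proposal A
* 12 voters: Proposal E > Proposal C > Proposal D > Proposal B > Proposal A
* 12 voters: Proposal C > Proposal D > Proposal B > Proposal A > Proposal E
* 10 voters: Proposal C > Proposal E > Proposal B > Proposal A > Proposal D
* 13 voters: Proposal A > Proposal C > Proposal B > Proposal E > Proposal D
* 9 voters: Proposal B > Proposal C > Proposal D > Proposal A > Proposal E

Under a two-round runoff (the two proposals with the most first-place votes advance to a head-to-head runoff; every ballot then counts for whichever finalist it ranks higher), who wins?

Proposal C

Round 1 first-place votes: Proposal A 20, Proposal B 9, Proposal C 22, Proposal D 0, Proposal E 25. Proposal E and Proposal C advance.
Runoff: Proposal E is ranked above Proposal C on 25 ballots, Proposal C above Proposal E on 51.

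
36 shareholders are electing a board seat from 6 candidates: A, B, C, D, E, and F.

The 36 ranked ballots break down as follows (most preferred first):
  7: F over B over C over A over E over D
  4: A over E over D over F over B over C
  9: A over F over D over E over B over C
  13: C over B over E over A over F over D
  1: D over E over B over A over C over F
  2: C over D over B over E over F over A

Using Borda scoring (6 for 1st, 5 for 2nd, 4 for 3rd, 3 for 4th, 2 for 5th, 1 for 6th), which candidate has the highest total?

A: 7×3 + 4×6 + 9×6 + 13×3 + 1×3 + 2×1 = 143
B: 7×5 + 4×2 + 9×2 + 13×5 + 1×4 + 2×4 = 138
C: 7×4 + 4×1 + 9×1 + 13×6 + 1×2 + 2×6 = 133
D: 7×1 + 4×4 + 9×4 + 13×1 + 1×6 + 2×5 = 88
E: 7×2 + 4×5 + 9×3 + 13×4 + 1×5 + 2×3 = 124
F: 7×6 + 4×3 + 9×5 + 13×2 + 1×1 + 2×2 = 130

A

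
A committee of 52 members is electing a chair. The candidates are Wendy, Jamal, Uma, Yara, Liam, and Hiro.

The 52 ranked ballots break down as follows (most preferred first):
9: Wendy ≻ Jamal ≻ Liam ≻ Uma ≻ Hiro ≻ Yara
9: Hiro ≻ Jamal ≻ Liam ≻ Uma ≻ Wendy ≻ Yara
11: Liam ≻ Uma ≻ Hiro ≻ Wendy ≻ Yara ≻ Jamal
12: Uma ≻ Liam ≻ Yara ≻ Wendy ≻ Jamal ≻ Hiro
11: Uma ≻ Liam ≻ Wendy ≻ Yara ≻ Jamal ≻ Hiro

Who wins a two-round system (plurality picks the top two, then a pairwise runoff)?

Round 1 first-place votes: Wendy 9, Jamal 0, Uma 23, Yara 0, Liam 11, Hiro 9. Uma and Liam advance.
Runoff: Uma is ranked above Liam on 23 ballots, Liam above Uma on 29.

Liam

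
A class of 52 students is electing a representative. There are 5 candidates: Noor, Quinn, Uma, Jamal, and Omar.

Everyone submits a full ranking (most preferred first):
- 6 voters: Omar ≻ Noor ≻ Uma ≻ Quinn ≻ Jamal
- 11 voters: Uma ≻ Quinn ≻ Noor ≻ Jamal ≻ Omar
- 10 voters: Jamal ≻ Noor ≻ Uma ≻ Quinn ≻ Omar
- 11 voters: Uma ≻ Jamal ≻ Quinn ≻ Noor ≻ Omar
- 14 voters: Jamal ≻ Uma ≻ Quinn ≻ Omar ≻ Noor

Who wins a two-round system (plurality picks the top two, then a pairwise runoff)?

Round 1 first-place votes: Noor 0, Quinn 0, Uma 22, Jamal 24, Omar 6. Jamal and Uma advance.
Runoff: Jamal is ranked above Uma on 24 ballots, Uma above Jamal on 28.

Uma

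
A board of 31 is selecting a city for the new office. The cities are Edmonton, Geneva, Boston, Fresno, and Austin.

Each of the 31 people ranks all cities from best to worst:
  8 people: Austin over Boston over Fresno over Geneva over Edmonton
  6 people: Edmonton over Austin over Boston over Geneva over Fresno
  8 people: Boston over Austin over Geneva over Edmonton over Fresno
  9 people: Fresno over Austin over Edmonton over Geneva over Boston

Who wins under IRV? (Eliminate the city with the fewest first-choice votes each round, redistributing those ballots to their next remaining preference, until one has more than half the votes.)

Austin

Round 1: Edmonton 6, Geneva 0, Boston 8, Fresno 9, Austin 8. Geneva eliminated.
Round 2: Edmonton 6, Boston 8, Fresno 9, Austin 8. Edmonton eliminated.
Round 3: Boston 8, Fresno 9, Austin 14. Boston eliminated.
Round 4: Fresno 9, Austin 22. Austin has a majority (≥16).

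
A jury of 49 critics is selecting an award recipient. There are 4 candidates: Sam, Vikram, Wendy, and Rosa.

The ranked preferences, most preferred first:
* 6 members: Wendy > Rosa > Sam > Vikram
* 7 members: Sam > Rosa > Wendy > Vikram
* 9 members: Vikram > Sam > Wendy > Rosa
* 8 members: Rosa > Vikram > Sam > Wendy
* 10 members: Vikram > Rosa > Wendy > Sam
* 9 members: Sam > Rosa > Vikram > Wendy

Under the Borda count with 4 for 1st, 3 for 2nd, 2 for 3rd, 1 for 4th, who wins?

Rosa

Sam: 6×2 + 7×4 + 9×3 + 8×2 + 10×1 + 9×4 = 129
Vikram: 6×1 + 7×1 + 9×4 + 8×3 + 10×4 + 9×2 = 131
Wendy: 6×4 + 7×2 + 9×2 + 8×1 + 10×2 + 9×1 = 93
Rosa: 6×3 + 7×3 + 9×1 + 8×4 + 10×3 + 9×3 = 137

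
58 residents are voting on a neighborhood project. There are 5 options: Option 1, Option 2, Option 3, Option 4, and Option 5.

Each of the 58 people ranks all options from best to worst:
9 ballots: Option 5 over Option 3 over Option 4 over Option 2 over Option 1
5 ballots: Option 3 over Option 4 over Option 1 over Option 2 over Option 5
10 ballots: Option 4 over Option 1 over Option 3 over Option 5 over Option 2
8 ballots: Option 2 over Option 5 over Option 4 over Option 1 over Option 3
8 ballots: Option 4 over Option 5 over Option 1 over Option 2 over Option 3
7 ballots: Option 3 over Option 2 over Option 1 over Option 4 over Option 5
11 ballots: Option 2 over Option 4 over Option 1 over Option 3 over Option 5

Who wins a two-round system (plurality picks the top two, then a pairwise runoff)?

Option 4

Round 1 first-place votes: Option 1 0, Option 2 19, Option 3 12, Option 4 18, Option 5 9. Option 2 and Option 4 advance.
Runoff: Option 2 is ranked above Option 4 on 26 ballots, Option 4 above Option 2 on 32.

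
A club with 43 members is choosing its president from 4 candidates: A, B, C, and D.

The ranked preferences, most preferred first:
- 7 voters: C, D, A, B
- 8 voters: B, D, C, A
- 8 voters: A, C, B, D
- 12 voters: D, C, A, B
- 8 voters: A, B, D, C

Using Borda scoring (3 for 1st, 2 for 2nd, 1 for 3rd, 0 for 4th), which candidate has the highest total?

A: 7×1 + 8×0 + 8×3 + 12×1 + 8×3 = 67
B: 7×0 + 8×3 + 8×1 + 12×0 + 8×2 = 48
C: 7×3 + 8×1 + 8×2 + 12×2 + 8×0 = 69
D: 7×2 + 8×2 + 8×0 + 12×3 + 8×1 = 74

D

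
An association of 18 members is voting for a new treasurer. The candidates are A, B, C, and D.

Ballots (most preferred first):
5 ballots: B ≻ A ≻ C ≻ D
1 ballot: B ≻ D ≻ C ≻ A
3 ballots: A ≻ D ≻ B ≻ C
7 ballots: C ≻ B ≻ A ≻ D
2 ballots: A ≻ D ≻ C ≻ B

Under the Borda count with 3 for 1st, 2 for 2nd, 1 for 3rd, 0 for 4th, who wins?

A: 5×2 + 1×0 + 3×3 + 7×1 + 2×3 = 32
B: 5×3 + 1×3 + 3×1 + 7×2 + 2×0 = 35
C: 5×1 + 1×1 + 3×0 + 7×3 + 2×1 = 29
D: 5×0 + 1×2 + 3×2 + 7×0 + 2×2 = 12

B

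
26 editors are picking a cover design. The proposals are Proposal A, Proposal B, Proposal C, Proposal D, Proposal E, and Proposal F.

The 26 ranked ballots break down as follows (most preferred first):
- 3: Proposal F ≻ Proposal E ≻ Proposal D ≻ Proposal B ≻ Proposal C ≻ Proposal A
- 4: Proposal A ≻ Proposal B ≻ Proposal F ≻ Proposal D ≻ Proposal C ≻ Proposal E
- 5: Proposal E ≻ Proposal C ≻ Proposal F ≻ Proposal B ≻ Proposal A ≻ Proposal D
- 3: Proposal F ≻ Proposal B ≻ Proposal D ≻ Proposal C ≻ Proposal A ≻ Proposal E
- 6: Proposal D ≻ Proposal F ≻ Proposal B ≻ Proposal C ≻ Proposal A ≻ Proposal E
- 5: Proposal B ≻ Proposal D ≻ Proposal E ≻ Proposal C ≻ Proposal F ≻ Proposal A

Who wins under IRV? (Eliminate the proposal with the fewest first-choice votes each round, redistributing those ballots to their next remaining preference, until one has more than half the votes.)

Round 1: Proposal A 4, Proposal B 5, Proposal C 0, Proposal D 6, Proposal E 5, Proposal F 6. Proposal C eliminated.
Round 2: Proposal A 4, Proposal B 5, Proposal D 6, Proposal E 5, Proposal F 6. Proposal A eliminated.
Round 3: Proposal B 9, Proposal D 6, Proposal E 5, Proposal F 6. Proposal E eliminated.
Round 4: Proposal B 9, Proposal D 6, Proposal F 11. Proposal D eliminated.
Round 5: Proposal B 9, Proposal F 17. Proposal F has a majority (≥14).

Proposal F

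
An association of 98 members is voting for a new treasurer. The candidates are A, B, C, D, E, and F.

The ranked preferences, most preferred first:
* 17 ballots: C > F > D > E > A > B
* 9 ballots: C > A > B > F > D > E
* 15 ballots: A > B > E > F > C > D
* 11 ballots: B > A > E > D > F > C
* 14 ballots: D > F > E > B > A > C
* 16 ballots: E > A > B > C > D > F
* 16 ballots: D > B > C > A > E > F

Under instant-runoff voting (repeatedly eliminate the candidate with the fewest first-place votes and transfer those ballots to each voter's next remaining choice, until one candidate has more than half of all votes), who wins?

Round 1: A 15, B 11, C 26, D 30, E 16, F 0. F eliminated.
Round 2: A 15, B 11, C 26, D 30, E 16. B eliminated.
Round 3: A 26, C 26, D 30, E 16. E eliminated.
Round 4: A 42, C 26, D 30. C eliminated.
Round 5: A 51, D 47. A has a majority (≥50).

A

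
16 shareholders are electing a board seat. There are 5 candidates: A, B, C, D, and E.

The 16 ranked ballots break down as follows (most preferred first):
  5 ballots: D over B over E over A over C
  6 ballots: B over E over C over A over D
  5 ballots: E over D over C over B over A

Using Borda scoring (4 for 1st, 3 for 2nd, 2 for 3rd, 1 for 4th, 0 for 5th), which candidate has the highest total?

A: 5×1 + 6×1 + 5×0 = 11
B: 5×3 + 6×4 + 5×1 = 44
C: 5×0 + 6×2 + 5×2 = 22
D: 5×4 + 6×0 + 5×3 = 35
E: 5×2 + 6×3 + 5×4 = 48

E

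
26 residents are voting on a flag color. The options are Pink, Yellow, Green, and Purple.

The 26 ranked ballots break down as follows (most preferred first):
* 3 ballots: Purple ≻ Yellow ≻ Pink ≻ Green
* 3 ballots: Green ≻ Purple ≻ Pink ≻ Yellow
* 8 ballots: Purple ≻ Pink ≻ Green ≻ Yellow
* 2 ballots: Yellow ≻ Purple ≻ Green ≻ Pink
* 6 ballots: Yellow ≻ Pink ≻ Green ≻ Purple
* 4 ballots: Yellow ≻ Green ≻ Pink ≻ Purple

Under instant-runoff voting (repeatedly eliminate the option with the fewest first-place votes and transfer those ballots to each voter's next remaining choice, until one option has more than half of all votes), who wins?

Round 1: Pink 0, Yellow 12, Green 3, Purple 11. Pink eliminated.
Round 2: Yellow 12, Green 3, Purple 11. Green eliminated.
Round 3: Yellow 12, Purple 14. Purple has a majority (≥14).

Purple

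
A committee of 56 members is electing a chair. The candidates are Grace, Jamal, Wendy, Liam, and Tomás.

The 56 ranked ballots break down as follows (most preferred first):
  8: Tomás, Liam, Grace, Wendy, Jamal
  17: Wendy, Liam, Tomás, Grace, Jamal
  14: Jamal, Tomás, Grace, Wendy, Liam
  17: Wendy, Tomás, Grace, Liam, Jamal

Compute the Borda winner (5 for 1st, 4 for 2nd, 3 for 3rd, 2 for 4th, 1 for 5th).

Tomás

Grace: 8×3 + 17×2 + 14×3 + 17×3 = 151
Jamal: 8×1 + 17×1 + 14×5 + 17×1 = 112
Wendy: 8×2 + 17×5 + 14×2 + 17×5 = 214
Liam: 8×4 + 17×4 + 14×1 + 17×2 = 148
Tomás: 8×5 + 17×3 + 14×4 + 17×4 = 215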